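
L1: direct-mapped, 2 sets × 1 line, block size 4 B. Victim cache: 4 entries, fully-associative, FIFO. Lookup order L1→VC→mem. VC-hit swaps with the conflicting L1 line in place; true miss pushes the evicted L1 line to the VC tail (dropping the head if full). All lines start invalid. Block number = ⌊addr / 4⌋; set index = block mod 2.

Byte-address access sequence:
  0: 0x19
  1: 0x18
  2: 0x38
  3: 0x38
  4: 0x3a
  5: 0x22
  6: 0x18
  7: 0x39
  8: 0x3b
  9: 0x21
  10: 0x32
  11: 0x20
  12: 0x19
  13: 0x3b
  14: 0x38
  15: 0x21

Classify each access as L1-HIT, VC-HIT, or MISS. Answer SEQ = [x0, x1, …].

  [0] addr=0x19 blk=6 s=0: MISS | VC []
  [1] addr=0x18 blk=6 s=0: L1-HIT | VC []
  [2] addr=0x38 blk=14 s=0: MISS | VC [6]
  [3] addr=0x38 blk=14 s=0: L1-HIT | VC [6]
  [4] addr=0x3a blk=14 s=0: L1-HIT | VC [6]
  [5] addr=0x22 blk=8 s=0: MISS | VC [6, 14]
  [6] addr=0x18 blk=6 s=0: VC-HIT | VC [8, 14]
  [7] addr=0x39 blk=14 s=0: VC-HIT | VC [8, 6]
  [8] addr=0x3b blk=14 s=0: L1-HIT | VC [8, 6]
  [9] addr=0x21 blk=8 s=0: VC-HIT | VC [14, 6]
  [10] addr=0x32 blk=12 s=0: MISS | VC [14, 6, 8]
  [11] addr=0x20 blk=8 s=0: VC-HIT | VC [14, 6, 12]
  [12] addr=0x19 blk=6 s=0: VC-HIT | VC [14, 8, 12]
  [13] addr=0x3b blk=14 s=0: VC-HIT | VC [6, 8, 12]
  [14] addr=0x38 blk=14 s=0: L1-HIT | VC [6, 8, 12]
  [15] addr=0x21 blk=8 s=0: VC-HIT | VC [6, 14, 12]

SEQ = [MISS, L1-HIT, MISS, L1-HIT, L1-HIT, MISS, VC-HIT, VC-HIT, L1-HIT, VC-HIT, MISS, VC-HIT, VC-HIT, VC-HIT, L1-HIT, VC-HIT]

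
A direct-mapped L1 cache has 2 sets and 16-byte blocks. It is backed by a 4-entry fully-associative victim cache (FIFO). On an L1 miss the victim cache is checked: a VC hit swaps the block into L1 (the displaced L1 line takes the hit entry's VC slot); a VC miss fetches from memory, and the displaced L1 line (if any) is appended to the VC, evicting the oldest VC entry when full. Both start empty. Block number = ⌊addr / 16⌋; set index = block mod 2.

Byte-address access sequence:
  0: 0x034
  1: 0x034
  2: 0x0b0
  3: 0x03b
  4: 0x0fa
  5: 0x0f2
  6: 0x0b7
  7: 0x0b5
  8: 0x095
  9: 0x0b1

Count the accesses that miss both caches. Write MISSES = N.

MISSES = 4

  [0] addr=0x34 blk=3 s=1: MISS | VC []
  [1] addr=0x34 blk=3 s=1: L1-HIT | VC []
  [2] addr=0xb0 blk=11 s=1: MISS | VC [3]
  [3] addr=0x3b blk=3 s=1: VC-HIT | VC [11]
  [4] addr=0xfa blk=15 s=1: MISS | VC [11, 3]
  [5] addr=0xf2 blk=15 s=1: L1-HIT | VC [11, 3]
  [6] addr=0xb7 blk=11 s=1: VC-HIT | VC [15, 3]
  [7] addr=0xb5 blk=11 s=1: L1-HIT | VC [15, 3]
  [8] addr=0x95 blk=9 s=1: MISS | VC [15, 3, 11]
  [9] addr=0xb1 blk=11 s=1: VC-HIT | VC [15, 3, 9]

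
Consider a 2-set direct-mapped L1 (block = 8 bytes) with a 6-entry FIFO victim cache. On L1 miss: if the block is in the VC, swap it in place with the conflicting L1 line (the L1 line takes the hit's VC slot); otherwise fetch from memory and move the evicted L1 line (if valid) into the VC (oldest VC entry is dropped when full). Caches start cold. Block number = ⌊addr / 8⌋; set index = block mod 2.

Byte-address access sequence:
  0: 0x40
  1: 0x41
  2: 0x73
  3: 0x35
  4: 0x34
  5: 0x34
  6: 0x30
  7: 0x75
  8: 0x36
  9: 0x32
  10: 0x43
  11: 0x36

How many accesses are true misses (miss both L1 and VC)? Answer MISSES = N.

  [0] addr=0x40 blk=8 s=0: MISS | VC []
  [1] addr=0x41 blk=8 s=0: L1-HIT | VC []
  [2] addr=0x73 blk=14 s=0: MISS | VC [8]
  [3] addr=0x35 blk=6 s=0: MISS | VC [8, 14]
  [4] addr=0x34 blk=6 s=0: L1-HIT | VC [8, 14]
  [5] addr=0x34 blk=6 s=0: L1-HIT | VC [8, 14]
  [6] addr=0x30 blk=6 s=0: L1-HIT | VC [8, 14]
  [7] addr=0x75 blk=14 s=0: VC-HIT | VC [8, 6]
  [8] addr=0x36 blk=6 s=0: VC-HIT | VC [8, 14]
  [9] addr=0x32 blk=6 s=0: L1-HIT | VC [8, 14]
  [10] addr=0x43 blk=8 s=0: VC-HIT | VC [6, 14]
  [11] addr=0x36 blk=6 s=0: VC-HIT | VC [8, 14]

MISSES = 3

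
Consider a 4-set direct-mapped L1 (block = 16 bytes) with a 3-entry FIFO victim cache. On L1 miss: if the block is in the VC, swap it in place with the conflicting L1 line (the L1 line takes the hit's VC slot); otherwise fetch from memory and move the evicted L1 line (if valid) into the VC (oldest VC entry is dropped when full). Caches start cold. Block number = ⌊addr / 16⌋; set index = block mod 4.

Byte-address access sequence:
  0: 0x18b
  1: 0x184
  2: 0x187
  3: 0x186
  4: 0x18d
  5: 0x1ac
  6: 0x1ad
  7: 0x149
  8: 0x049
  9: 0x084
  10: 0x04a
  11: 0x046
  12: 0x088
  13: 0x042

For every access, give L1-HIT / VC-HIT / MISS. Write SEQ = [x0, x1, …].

0: 0x18b (blk 24, set 0) → MISS  vc=[]
1: 0x184 (blk 24, set 0) → L1-HIT  vc=[]
2: 0x187 (blk 24, set 0) → L1-HIT  vc=[]
3: 0x186 (blk 24, set 0) → L1-HIT  vc=[]
4: 0x18d (blk 24, set 0) → L1-HIT  vc=[]
5: 0x1ac (blk 26, set 2) → MISS  vc=[]
6: 0x1ad (blk 26, set 2) → L1-HIT  vc=[]
7: 0x149 (blk 20, set 0) → MISS  vc=[24]
8: 0x49 (blk 4, set 0) → MISS  vc=[24, 20]
9: 0x84 (blk 8, set 0) → MISS  vc=[24, 20, 4]
10: 0x4a (blk 4, set 0) → VC-HIT  vc=[24, 20, 8]
11: 0x46 (blk 4, set 0) → L1-HIT  vc=[24, 20, 8]
12: 0x88 (blk 8, set 0) → VC-HIT  vc=[24, 20, 4]
13: 0x42 (blk 4, set 0) → VC-HIT  vc=[24, 20, 8]

SEQ = [MISS, L1-HIT, L1-HIT, L1-HIT, L1-HIT, MISS, L1-HIT, MISS, MISS, MISS, VC-HIT, L1-HIT, VC-HIT, VC-HIT]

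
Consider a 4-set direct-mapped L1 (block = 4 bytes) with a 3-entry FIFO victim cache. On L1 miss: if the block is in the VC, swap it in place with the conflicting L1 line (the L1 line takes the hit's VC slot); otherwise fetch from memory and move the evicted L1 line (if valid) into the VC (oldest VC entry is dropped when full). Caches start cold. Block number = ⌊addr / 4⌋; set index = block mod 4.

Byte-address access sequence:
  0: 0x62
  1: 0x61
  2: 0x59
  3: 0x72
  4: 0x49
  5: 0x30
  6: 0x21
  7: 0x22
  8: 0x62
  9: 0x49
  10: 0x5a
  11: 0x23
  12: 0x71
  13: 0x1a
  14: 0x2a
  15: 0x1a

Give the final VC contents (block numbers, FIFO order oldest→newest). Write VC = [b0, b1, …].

  [0] addr=0x62 blk=24 s=0: MISS | VC []
  [1] addr=0x61 blk=24 s=0: L1-HIT | VC []
  [2] addr=0x59 blk=22 s=2: MISS | VC []
  [3] addr=0x72 blk=28 s=0: MISS | VC [24]
  [4] addr=0x49 blk=18 s=2: MISS | VC [24, 22]
  [5] addr=0x30 blk=12 s=0: MISS | VC [24, 22, 28]
  [6] addr=0x21 blk=8 s=0: MISS | VC [22, 28, 12]
  [7] addr=0x22 blk=8 s=0: L1-HIT | VC [22, 28, 12]
  [8] addr=0x62 blk=24 s=0: MISS | VC [28, 12, 8]
  [9] addr=0x49 blk=18 s=2: L1-HIT | VC [28, 12, 8]
  [10] addr=0x5a blk=22 s=2: MISS | VC [12, 8, 18]
  [11] addr=0x23 blk=8 s=0: VC-HIT | VC [12, 24, 18]
  [12] addr=0x71 blk=28 s=0: MISS | VC [24, 18, 8]
  [13] addr=0x1a blk=6 s=2: MISS | VC [18, 8, 22]
  [14] addr=0x2a blk=10 s=2: MISS | VC [8, 22, 6]
  [15] addr=0x1a blk=6 s=2: VC-HIT | VC [8, 22, 10]

VC = [8, 22, 10]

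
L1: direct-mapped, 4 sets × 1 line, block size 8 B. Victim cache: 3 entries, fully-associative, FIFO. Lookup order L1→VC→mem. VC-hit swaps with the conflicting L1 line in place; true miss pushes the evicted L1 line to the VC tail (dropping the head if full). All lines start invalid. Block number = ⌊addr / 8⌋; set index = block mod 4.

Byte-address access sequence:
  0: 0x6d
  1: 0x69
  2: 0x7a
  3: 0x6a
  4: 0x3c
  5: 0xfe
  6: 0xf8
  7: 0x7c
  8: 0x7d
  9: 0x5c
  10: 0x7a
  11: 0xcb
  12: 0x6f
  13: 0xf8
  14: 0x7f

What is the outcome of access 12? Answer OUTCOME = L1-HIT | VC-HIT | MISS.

OUTCOME = VC-HIT

0: 0x6d (blk 13, set 1) → MISS  vc=[]
1: 0x69 (blk 13, set 1) → L1-HIT  vc=[]
2: 0x7a (blk 15, set 3) → MISS  vc=[]
3: 0x6a (blk 13, set 1) → L1-HIT  vc=[]
4: 0x3c (blk 7, set 3) → MISS  vc=[15]
5: 0xfe (blk 31, set 3) → MISS  vc=[15, 7]
6: 0xf8 (blk 31, set 3) → L1-HIT  vc=[15, 7]
7: 0x7c (blk 15, set 3) → VC-HIT  vc=[31, 7]
8: 0x7d (blk 15, set 3) → L1-HIT  vc=[31, 7]
9: 0x5c (blk 11, set 3) → MISS  vc=[31, 7, 15]
10: 0x7a (blk 15, set 3) → VC-HIT  vc=[31, 7, 11]
11: 0xcb (blk 25, set 1) → MISS  vc=[7, 11, 13]
12: 0x6f (blk 13, set 1) → VC-HIT  vc=[7, 11, 25]
13: 0xf8 (blk 31, set 3) → MISS  vc=[11, 25, 15]
14: 0x7f (blk 15, set 3) → VC-HIT  vc=[11, 25, 31]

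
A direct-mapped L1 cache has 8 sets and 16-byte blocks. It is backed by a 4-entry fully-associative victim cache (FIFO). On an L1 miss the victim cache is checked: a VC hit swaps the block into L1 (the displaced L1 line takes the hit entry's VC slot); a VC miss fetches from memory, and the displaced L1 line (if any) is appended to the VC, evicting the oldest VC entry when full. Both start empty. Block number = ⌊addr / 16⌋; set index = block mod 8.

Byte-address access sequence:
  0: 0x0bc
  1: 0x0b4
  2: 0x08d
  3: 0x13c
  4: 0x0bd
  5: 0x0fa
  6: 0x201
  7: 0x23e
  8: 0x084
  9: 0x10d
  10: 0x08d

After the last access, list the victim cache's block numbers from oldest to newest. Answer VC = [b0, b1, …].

VC = [19, 32, 11, 16]

  [0] addr=0xbc blk=11 s=3: MISS | VC []
  [1] addr=0xb4 blk=11 s=3: L1-HIT | VC []
  [2] addr=0x8d blk=8 s=0: MISS | VC []
  [3] addr=0x13c blk=19 s=3: MISS | VC [11]
  [4] addr=0xbd blk=11 s=3: VC-HIT | VC [19]
  [5] addr=0xfa blk=15 s=7: MISS | VC [19]
  [6] addr=0x201 blk=32 s=0: MISS | VC [19, 8]
  [7] addr=0x23e blk=35 s=3: MISS | VC [19, 8, 11]
  [8] addr=0x84 blk=8 s=0: VC-HIT | VC [19, 32, 11]
  [9] addr=0x10d blk=16 s=0: MISS | VC [19, 32, 11, 8]
  [10] addr=0x8d blk=8 s=0: VC-HIT | VC [19, 32, 11, 16]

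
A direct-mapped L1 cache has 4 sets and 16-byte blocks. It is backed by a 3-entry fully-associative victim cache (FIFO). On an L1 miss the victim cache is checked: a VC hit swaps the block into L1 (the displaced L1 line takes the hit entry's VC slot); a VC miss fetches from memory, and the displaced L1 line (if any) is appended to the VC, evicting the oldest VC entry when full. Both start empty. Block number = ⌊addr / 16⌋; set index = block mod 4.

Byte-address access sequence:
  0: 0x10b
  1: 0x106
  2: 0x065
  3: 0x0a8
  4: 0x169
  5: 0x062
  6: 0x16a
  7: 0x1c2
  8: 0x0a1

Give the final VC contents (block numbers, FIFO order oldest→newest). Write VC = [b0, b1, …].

0: 0x10b (blk 16, set 0) → MISS  vc=[]
1: 0x106 (blk 16, set 0) → L1-HIT  vc=[]
2: 0x65 (blk 6, set 2) → MISS  vc=[]
3: 0xa8 (blk 10, set 2) → MISS  vc=[6]
4: 0x169 (blk 22, set 2) → MISS  vc=[6, 10]
5: 0x62 (blk 6, set 2) → VC-HIT  vc=[22, 10]
6: 0x16a (blk 22, set 2) → VC-HIT  vc=[6, 10]
7: 0x1c2 (blk 28, set 0) → MISS  vc=[6, 10, 16]
8: 0xa1 (blk 10, set 2) → VC-HIT  vc=[6, 22, 16]

VC = [6, 22, 16]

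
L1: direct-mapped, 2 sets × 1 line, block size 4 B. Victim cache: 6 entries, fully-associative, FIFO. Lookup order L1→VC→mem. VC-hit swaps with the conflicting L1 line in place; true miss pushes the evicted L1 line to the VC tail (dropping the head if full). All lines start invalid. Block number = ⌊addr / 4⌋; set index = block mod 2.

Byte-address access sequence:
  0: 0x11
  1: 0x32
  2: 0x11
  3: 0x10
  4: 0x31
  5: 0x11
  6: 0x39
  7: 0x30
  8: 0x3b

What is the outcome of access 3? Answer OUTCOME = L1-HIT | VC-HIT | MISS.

  [0] addr=0x11 blk=4 s=0: MISS | VC []
  [1] addr=0x32 blk=12 s=0: MISS | VC [4]
  [2] addr=0x11 blk=4 s=0: VC-HIT | VC [12]
  [3] addr=0x10 blk=4 s=0: L1-HIT | VC [12]
  [4] addr=0x31 blk=12 s=0: VC-HIT | VC [4]
  [5] addr=0x11 blk=4 s=0: VC-HIT | VC [12]
  [6] addr=0x39 blk=14 s=0: MISS | VC [12, 4]
  [7] addr=0x30 blk=12 s=0: VC-HIT | VC [14, 4]
  [8] addr=0x3b blk=14 s=0: VC-HIT | VC [12, 4]

OUTCOME = L1-HIT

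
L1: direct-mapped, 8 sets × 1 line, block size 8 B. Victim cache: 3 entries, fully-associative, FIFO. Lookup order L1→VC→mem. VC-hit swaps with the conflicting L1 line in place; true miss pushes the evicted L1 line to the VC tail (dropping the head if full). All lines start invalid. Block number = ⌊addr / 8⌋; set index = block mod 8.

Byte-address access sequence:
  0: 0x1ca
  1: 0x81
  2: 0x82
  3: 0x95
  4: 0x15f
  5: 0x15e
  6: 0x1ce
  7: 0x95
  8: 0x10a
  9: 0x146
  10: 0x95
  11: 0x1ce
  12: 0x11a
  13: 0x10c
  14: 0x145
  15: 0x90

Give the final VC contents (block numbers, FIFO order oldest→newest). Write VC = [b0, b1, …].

VC = [57, 16, 43]

0: 0x1ca (blk 57, set 1) → MISS  vc=[]
1: 0x81 (blk 16, set 0) → MISS  vc=[]
2: 0x82 (blk 16, set 0) → L1-HIT  vc=[]
3: 0x95 (blk 18, set 2) → MISS  vc=[]
4: 0x15f (blk 43, set 3) → MISS  vc=[]
5: 0x15e (blk 43, set 3) → L1-HIT  vc=[]
6: 0x1ce (blk 57, set 1) → L1-HIT  vc=[]
7: 0x95 (blk 18, set 2) → L1-HIT  vc=[]
8: 0x10a (blk 33, set 1) → MISS  vc=[57]
9: 0x146 (blk 40, set 0) → MISS  vc=[57, 16]
10: 0x95 (blk 18, set 2) → L1-HIT  vc=[57, 16]
11: 0x1ce (blk 57, set 1) → VC-HIT  vc=[33, 16]
12: 0x11a (blk 35, set 3) → MISS  vc=[33, 16, 43]
13: 0x10c (blk 33, set 1) → VC-HIT  vc=[57, 16, 43]
14: 0x145 (blk 40, set 0) → L1-HIT  vc=[57, 16, 43]
15: 0x90 (blk 18, set 2) → L1-HIT  vc=[57, 16, 43]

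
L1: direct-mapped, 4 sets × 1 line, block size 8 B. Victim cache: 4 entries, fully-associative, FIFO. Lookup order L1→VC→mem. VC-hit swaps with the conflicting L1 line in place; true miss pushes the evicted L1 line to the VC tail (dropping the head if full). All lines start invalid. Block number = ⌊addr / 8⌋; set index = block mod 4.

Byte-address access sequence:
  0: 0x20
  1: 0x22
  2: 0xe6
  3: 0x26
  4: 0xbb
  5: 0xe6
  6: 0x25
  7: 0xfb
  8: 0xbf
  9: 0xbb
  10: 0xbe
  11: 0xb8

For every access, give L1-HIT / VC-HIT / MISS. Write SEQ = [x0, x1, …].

SEQ = [MISS, L1-HIT, MISS, VC-HIT, MISS, VC-HIT, VC-HIT, MISS, VC-HIT, L1-HIT, L1-HIT, L1-HIT]

  [0] addr=0x20 blk=4 s=0: MISS | VC []
  [1] addr=0x22 blk=4 s=0: L1-HIT | VC []
  [2] addr=0xe6 blk=28 s=0: MISS | VC [4]
  [3] addr=0x26 blk=4 s=0: VC-HIT | VC [28]
  [4] addr=0xbb blk=23 s=3: MISS | VC [28]
  [5] addr=0xe6 blk=28 s=0: VC-HIT | VC [4]
  [6] addr=0x25 blk=4 s=0: VC-HIT | VC [28]
  [7] addr=0xfb blk=31 s=3: MISS | VC [28, 23]
  [8] addr=0xbf blk=23 s=3: VC-HIT | VC [28, 31]
  [9] addr=0xbb blk=23 s=3: L1-HIT | VC [28, 31]
  [10] addr=0xbe blk=23 s=3: L1-HIT | VC [28, 31]
  [11] addr=0xb8 blk=23 s=3: L1-HIT | VC [28, 31]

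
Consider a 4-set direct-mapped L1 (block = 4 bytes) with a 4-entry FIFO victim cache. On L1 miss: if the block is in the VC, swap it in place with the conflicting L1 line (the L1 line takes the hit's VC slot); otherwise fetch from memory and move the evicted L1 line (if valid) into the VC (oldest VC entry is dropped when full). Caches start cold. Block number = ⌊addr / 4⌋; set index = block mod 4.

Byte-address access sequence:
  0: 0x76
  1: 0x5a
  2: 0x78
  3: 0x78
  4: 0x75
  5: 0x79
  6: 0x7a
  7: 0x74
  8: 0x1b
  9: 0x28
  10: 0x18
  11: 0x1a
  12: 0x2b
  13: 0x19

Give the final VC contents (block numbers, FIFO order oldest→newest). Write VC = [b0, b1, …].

#0 0x76→b29/s1 MISS; vc=[]
#1 0x5a→b22/s2 MISS; vc=[]
#2 0x78→b30/s2 MISS; vc=[22]
#3 0x78→b30/s2 L1-HIT; vc=[22]
#4 0x75→b29/s1 L1-HIT; vc=[22]
#5 0x79→b30/s2 L1-HIT; vc=[22]
#6 0x7a→b30/s2 L1-HIT; vc=[22]
#7 0x74→b29/s1 L1-HIT; vc=[22]
#8 0x1b→b6/s2 MISS; vc=[22,30]
#9 0x28→b10/s2 MISS; vc=[22,30,6]
#10 0x18→b6/s2 VC-HIT; vc=[22,30,10]
#11 0x1a→b6/s2 L1-HIT; vc=[22,30,10]
#12 0x2b→b10/s2 VC-HIT; vc=[22,30,6]
#13 0x19→b6/s2 VC-HIT; vc=[22,30,10]

VC = [22, 30, 10]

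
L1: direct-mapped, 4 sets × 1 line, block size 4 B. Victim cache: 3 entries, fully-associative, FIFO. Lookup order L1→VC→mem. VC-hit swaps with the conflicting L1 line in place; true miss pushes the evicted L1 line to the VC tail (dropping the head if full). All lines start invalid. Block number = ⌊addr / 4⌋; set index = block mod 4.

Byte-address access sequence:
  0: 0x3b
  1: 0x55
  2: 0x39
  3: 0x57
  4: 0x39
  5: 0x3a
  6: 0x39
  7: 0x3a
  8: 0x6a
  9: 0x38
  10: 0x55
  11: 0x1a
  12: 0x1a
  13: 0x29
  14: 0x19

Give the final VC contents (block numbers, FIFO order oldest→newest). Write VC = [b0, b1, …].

VC = [26, 14, 10]

#0 0x3b→b14/s2 MISS; vc=[]
#1 0x55→b21/s1 MISS; vc=[]
#2 0x39→b14/s2 L1-HIT; vc=[]
#3 0x57→b21/s1 L1-HIT; vc=[]
#4 0x39→b14/s2 L1-HIT; vc=[]
#5 0x3a→b14/s2 L1-HIT; vc=[]
#6 0x39→b14/s2 L1-HIT; vc=[]
#7 0x3a→b14/s2 L1-HIT; vc=[]
#8 0x6a→b26/s2 MISS; vc=[14]
#9 0x38→b14/s2 VC-HIT; vc=[26]
#10 0x55→b21/s1 L1-HIT; vc=[26]
#11 0x1a→b6/s2 MISS; vc=[26,14]
#12 0x1a→b6/s2 L1-HIT; vc=[26,14]
#13 0x29→b10/s2 MISS; vc=[26,14,6]
#14 0x19→b6/s2 VC-HIT; vc=[26,14,10]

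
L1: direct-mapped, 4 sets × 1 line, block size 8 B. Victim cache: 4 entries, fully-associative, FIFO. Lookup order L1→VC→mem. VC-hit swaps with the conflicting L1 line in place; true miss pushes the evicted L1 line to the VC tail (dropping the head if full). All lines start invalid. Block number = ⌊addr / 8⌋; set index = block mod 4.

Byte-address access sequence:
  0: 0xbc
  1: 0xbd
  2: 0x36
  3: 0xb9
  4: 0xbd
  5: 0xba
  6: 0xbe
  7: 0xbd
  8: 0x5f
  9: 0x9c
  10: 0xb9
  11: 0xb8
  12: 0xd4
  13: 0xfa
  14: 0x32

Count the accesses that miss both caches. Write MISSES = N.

MISSES = 6

0: 0xbc (blk 23, set 3) → MISS  vc=[]
1: 0xbd (blk 23, set 3) → L1-HIT  vc=[]
2: 0x36 (blk 6, set 2) → MISS  vc=[]
3: 0xb9 (blk 23, set 3) → L1-HIT  vc=[]
4: 0xbd (blk 23, set 3) → L1-HIT  vc=[]
5: 0xba (blk 23, set 3) → L1-HIT  vc=[]
6: 0xbe (blk 23, set 3) → L1-HIT  vc=[]
7: 0xbd (blk 23, set 3) → L1-HIT  vc=[]
8: 0x5f (blk 11, set 3) → MISS  vc=[23]
9: 0x9c (blk 19, set 3) → MISS  vc=[23, 11]
10: 0xb9 (blk 23, set 3) → VC-HIT  vc=[19, 11]
11: 0xb8 (blk 23, set 3) → L1-HIT  vc=[19, 11]
12: 0xd4 (blk 26, set 2) → MISS  vc=[19, 11, 6]
13: 0xfa (blk 31, set 3) → MISS  vc=[19, 11, 6, 23]
14: 0x32 (blk 6, set 2) → VC-HIT  vc=[19, 11, 26, 23]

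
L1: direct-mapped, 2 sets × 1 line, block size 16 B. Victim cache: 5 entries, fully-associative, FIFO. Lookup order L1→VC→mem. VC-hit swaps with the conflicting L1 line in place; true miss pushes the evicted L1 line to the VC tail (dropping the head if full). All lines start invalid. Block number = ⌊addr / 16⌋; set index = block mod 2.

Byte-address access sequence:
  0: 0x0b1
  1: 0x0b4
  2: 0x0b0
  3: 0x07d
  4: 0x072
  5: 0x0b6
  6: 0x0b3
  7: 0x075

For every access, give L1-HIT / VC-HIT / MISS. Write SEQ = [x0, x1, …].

0: 0xb1 (blk 11, set 1) → MISS  vc=[]
1: 0xb4 (blk 11, set 1) → L1-HIT  vc=[]
2: 0xb0 (blk 11, set 1) → L1-HIT  vc=[]
3: 0x7d (blk 7, set 1) → MISS  vc=[11]
4: 0x72 (blk 7, set 1) → L1-HIT  vc=[11]
5: 0xb6 (blk 11, set 1) → VC-HIT  vc=[7]
6: 0xb3 (blk 11, set 1) → L1-HIT  vc=[7]
7: 0x75 (blk 7, set 1) → VC-HIT  vc=[11]

SEQ = [MISS, L1-HIT, L1-HIT, MISS, L1-HIT, VC-HIT, L1-HIT, VC-HIT]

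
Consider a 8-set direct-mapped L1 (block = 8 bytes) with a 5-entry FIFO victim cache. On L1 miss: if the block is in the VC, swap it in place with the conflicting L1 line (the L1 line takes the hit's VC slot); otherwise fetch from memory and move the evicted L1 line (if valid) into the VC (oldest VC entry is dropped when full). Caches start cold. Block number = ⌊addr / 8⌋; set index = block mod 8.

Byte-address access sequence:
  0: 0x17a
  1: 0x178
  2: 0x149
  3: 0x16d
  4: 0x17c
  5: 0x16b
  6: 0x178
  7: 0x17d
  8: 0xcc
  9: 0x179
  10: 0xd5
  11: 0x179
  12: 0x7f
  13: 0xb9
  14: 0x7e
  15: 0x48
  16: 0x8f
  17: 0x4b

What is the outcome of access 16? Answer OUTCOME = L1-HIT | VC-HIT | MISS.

  [0] addr=0x17a blk=47 s=7: MISS | VC []
  [1] addr=0x178 blk=47 s=7: L1-HIT | VC []
  [2] addr=0x149 blk=41 s=1: MISS | VC []
  [3] addr=0x16d blk=45 s=5: MISS | VC []
  [4] addr=0x17c blk=47 s=7: L1-HIT | VC []
  [5] addr=0x16b blk=45 s=5: L1-HIT | VC []
  [6] addr=0x178 blk=47 s=7: L1-HIT | VC []
  [7] addr=0x17d blk=47 s=7: L1-HIT | VC []
  [8] addr=0xcc blk=25 s=1: MISS | VC [41]
  [9] addr=0x179 blk=47 s=7: L1-HIT | VC [41]
  [10] addr=0xd5 blk=26 s=2: MISS | VC [41]
  [11] addr=0x179 blk=47 s=7: L1-HIT | VC [41]
  [12] addr=0x7f blk=15 s=7: MISS | VC [41, 47]
  [13] addr=0xb9 blk=23 s=7: MISS | VC [41, 47, 15]
  [14] addr=0x7e blk=15 s=7: VC-HIT | VC [41, 47, 23]
  [15] addr=0x48 blk=9 s=1: MISS | VC [41, 47, 23, 25]
  [16] addr=0x8f blk=17 s=1: MISS | VC [41, 47, 23, 25, 9]
  [17] addr=0x4b blk=9 s=1: VC-HIT | VC [41, 47, 23, 25, 17]

OUTCOME = MISS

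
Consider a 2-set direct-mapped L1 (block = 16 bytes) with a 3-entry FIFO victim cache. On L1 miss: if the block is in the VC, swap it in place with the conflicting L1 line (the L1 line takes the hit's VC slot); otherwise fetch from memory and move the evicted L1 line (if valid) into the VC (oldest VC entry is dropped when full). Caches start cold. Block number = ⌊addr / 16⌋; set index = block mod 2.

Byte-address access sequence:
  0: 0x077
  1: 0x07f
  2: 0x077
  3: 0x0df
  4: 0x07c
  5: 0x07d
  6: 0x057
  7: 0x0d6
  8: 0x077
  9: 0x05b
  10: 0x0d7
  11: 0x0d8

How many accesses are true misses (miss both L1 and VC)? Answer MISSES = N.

MISSES = 3

0: 0x77 (blk 7, set 1) → MISS  vc=[]
1: 0x7f (blk 7, set 1) → L1-HIT  vc=[]
2: 0x77 (blk 7, set 1) → L1-HIT  vc=[]
3: 0xdf (blk 13, set 1) → MISS  vc=[7]
4: 0x7c (blk 7, set 1) → VC-HIT  vc=[13]
5: 0x7d (blk 7, set 1) → L1-HIT  vc=[13]
6: 0x57 (blk 5, set 1) → MISS  vc=[13, 7]
7: 0xd6 (blk 13, set 1) → VC-HIT  vc=[5, 7]
8: 0x77 (blk 7, set 1) → VC-HIT  vc=[5, 13]
9: 0x5b (blk 5, set 1) → VC-HIT  vc=[7, 13]
10: 0xd7 (blk 13, set 1) → VC-HIT  vc=[7, 5]
11: 0xd8 (blk 13, set 1) → L1-HIT  vc=[7, 5]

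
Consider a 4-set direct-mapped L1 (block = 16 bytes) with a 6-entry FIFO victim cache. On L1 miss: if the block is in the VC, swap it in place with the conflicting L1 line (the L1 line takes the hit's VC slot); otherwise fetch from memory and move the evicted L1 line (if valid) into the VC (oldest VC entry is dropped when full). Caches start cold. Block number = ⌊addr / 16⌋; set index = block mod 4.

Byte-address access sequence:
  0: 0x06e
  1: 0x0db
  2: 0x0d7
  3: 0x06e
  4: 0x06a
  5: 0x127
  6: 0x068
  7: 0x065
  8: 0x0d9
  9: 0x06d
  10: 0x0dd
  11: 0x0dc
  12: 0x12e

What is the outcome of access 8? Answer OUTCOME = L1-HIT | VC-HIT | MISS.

  [0] addr=0x6e blk=6 s=2: MISS | VC []
  [1] addr=0xdb blk=13 s=1: MISS | VC []
  [2] addr=0xd7 blk=13 s=1: L1-HIT | VC []
  [3] addr=0x6e blk=6 s=2: L1-HIT | VC []
  [4] addr=0x6a blk=6 s=2: L1-HIT | VC []
  [5] addr=0x127 blk=18 s=2: MISS | VC [6]
  [6] addr=0x68 blk=6 s=2: VC-HIT | VC [18]
  [7] addr=0x65 blk=6 s=2: L1-HIT | VC [18]
  [8] addr=0xd9 blk=13 s=1: L1-HIT | VC [18]
  [9] addr=0x6d blk=6 s=2: L1-HIT | VC [18]
  [10] addr=0xdd blk=13 s=1: L1-HIT | VC [18]
  [11] addr=0xdc blk=13 s=1: L1-HIT | VC [18]
  [12] addr=0x12e blk=18 s=2: VC-HIT | VC [6]

OUTCOME = L1-HIT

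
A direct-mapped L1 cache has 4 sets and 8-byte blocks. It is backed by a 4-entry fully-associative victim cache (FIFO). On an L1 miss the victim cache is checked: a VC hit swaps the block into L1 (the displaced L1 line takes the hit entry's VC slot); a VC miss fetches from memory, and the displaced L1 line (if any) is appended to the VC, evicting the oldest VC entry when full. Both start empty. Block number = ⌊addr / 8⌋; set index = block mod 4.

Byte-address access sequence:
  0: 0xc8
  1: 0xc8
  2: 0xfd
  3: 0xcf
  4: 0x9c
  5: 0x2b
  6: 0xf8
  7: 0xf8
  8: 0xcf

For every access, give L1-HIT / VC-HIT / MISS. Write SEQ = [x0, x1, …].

#0 0xc8→b25/s1 MISS; vc=[]
#1 0xc8→b25/s1 L1-HIT; vc=[]
#2 0xfd→b31/s3 MISS; vc=[]
#3 0xcf→b25/s1 L1-HIT; vc=[]
#4 0x9c→b19/s3 MISS; vc=[31]
#5 0x2b→b5/s1 MISS; vc=[31,25]
#6 0xf8→b31/s3 VC-HIT; vc=[19,25]
#7 0xf8→b31/s3 L1-HIT; vc=[19,25]
#8 0xcf→b25/s1 VC-HIT; vc=[19,5]

SEQ = [MISS, L1-HIT, MISS, L1-HIT, MISS, MISS, VC-HIT, L1-HIT, VC-HIT]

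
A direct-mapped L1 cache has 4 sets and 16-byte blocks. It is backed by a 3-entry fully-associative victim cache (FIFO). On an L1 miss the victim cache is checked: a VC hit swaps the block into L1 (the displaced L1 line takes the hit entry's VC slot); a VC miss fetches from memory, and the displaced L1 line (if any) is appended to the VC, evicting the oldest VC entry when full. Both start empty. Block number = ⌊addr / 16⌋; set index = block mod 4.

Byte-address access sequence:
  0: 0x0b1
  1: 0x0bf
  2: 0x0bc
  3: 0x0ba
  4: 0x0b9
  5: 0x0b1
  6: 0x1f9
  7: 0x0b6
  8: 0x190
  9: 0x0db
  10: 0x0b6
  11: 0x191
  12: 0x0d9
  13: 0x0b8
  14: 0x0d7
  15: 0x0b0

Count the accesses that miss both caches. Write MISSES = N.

MISSES = 4

  [0] addr=0xb1 blk=11 s=3: MISS | VC []
  [1] addr=0xbf blk=11 s=3: L1-HIT | VC []
  [2] addr=0xbc blk=11 s=3: L1-HIT | VC []
  [3] addr=0xba blk=11 s=3: L1-HIT | VC []
  [4] addr=0xb9 blk=11 s=3: L1-HIT | VC []
  [5] addr=0xb1 blk=11 s=3: L1-HIT | VC []
  [6] addr=0x1f9 blk=31 s=3: MISS | VC [11]
  [7] addr=0xb6 blk=11 s=3: VC-HIT | VC [31]
  [8] addr=0x190 blk=25 s=1: MISS | VC [31]
  [9] addr=0xdb blk=13 s=1: MISS | VC [31, 25]
  [10] addr=0xb6 blk=11 s=3: L1-HIT | VC [31, 25]
  [11] addr=0x191 blk=25 s=1: VC-HIT | VC [31, 13]
  [12] addr=0xd9 blk=13 s=1: VC-HIT | VC [31, 25]
  [13] addr=0xb8 blk=11 s=3: L1-HIT | VC [31, 25]
  [14] addr=0xd7 blk=13 s=1: L1-HIT | VC [31, 25]
  [15] addr=0xb0 blk=11 s=3: L1-HIT | VC [31, 25]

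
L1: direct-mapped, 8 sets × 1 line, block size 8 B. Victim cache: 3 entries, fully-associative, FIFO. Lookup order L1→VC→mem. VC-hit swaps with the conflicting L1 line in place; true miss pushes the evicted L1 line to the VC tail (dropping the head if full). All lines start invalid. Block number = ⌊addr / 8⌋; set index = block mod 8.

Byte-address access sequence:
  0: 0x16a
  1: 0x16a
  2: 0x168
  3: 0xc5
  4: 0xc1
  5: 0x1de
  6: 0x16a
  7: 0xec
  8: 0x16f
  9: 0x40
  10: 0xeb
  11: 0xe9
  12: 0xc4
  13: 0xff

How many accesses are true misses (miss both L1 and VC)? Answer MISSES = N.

MISSES = 6

0: 0x16a (blk 45, set 5) → MISS  vc=[]
1: 0x16a (blk 45, set 5) → L1-HIT  vc=[]
2: 0x168 (blk 45, set 5) → L1-HIT  vc=[]
3: 0xc5 (blk 24, set 0) → MISS  vc=[]
4: 0xc1 (blk 24, set 0) → L1-HIT  vc=[]
5: 0x1de (blk 59, set 3) → MISS  vc=[]
6: 0x16a (blk 45, set 5) → L1-HIT  vc=[]
7: 0xec (blk 29, set 5) → MISS  vc=[45]
8: 0x16f (blk 45, set 5) → VC-HIT  vc=[29]
9: 0x40 (blk 8, set 0) → MISS  vc=[29, 24]
10: 0xeb (blk 29, set 5) → VC-HIT  vc=[45, 24]
11: 0xe9 (blk 29, set 5) → L1-HIT  vc=[45, 24]
12: 0xc4 (blk 24, set 0) → VC-HIT  vc=[45, 8]
13: 0xff (blk 31, set 7) → MISS  vc=[45, 8]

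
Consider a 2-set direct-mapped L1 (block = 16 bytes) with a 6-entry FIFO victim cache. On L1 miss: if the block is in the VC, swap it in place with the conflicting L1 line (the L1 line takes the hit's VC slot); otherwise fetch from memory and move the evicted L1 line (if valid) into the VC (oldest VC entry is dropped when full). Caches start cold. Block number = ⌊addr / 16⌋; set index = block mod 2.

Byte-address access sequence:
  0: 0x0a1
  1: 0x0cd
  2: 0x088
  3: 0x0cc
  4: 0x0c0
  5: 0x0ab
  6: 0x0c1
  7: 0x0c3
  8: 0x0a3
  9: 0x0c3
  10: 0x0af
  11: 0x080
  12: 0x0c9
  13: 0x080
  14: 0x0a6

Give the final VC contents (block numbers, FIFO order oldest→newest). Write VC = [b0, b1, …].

VC = [12, 8]

  [0] addr=0xa1 blk=10 s=0: MISS | VC []
  [1] addr=0xcd blk=12 s=0: MISS | VC [10]
  [2] addr=0x88 blk=8 s=0: MISS | VC [10, 12]
  [3] addr=0xcc blk=12 s=0: VC-HIT | VC [10, 8]
  [4] addr=0xc0 blk=12 s=0: L1-HIT | VC [10, 8]
  [5] addr=0xab blk=10 s=0: VC-HIT | VC [12, 8]
  [6] addr=0xc1 blk=12 s=0: VC-HIT | VC [10, 8]
  [7] addr=0xc3 blk=12 s=0: L1-HIT | VC [10, 8]
  [8] addr=0xa3 blk=10 s=0: VC-HIT | VC [12, 8]
  [9] addr=0xc3 blk=12 s=0: VC-HIT | VC [10, 8]
  [10] addr=0xaf blk=10 s=0: VC-HIT | VC [12, 8]
  [11] addr=0x80 blk=8 s=0: VC-HIT | VC [12, 10]
  [12] addr=0xc9 blk=12 s=0: VC-HIT | VC [8, 10]
  [13] addr=0x80 blk=8 s=0: VC-HIT | VC [12, 10]
  [14] addr=0xa6 blk=10 s=0: VC-HIT | VC [12, 8]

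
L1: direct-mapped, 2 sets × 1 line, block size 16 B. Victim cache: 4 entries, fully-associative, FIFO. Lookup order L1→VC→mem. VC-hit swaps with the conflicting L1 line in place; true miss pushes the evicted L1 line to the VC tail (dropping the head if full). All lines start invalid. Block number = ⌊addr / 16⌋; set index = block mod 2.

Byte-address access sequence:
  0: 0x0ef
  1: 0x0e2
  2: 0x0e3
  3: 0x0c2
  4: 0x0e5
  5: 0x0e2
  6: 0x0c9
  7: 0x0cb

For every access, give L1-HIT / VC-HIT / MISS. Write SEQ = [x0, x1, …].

SEQ = [MISS, L1-HIT, L1-HIT, MISS, VC-HIT, L1-HIT, VC-HIT, L1-HIT]

0: 0xef (blk 14, set 0) → MISS  vc=[]
1: 0xe2 (blk 14, set 0) → L1-HIT  vc=[]
2: 0xe3 (blk 14, set 0) → L1-HIT  vc=[]
3: 0xc2 (blk 12, set 0) → MISS  vc=[14]
4: 0xe5 (blk 14, set 0) → VC-HIT  vc=[12]
5: 0xe2 (blk 14, set 0) → L1-HIT  vc=[12]
6: 0xc9 (blk 12, set 0) → VC-HIT  vc=[14]
7: 0xcb (blk 12, set 0) → L1-HIT  vc=[14]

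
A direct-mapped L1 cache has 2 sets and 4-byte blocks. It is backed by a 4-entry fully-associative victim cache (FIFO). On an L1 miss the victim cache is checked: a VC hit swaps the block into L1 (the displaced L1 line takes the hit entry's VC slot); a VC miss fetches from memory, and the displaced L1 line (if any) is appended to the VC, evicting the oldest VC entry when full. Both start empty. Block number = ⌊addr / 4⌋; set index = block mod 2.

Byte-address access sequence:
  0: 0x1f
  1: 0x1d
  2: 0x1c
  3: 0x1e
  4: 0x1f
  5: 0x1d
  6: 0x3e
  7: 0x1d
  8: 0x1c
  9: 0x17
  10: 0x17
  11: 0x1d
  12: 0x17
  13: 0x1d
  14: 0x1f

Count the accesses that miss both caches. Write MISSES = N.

  [0] addr=0x1f blk=7 s=1: MISS | VC []
  [1] addr=0x1d blk=7 s=1: L1-HIT | VC []
  [2] addr=0x1c blk=7 s=1: L1-HIT | VC []
  [3] addr=0x1e blk=7 s=1: L1-HIT | VC []
  [4] addr=0x1f blk=7 s=1: L1-HIT | VC []
  [5] addr=0x1d blk=7 s=1: L1-HIT | VC []
  [6] addr=0x3e blk=15 s=1: MISS | VC [7]
  [7] addr=0x1d blk=7 s=1: VC-HIT | VC [15]
  [8] addr=0x1c blk=7 s=1: L1-HIT | VC [15]
  [9] addr=0x17 blk=5 s=1: MISS | VC [15, 7]
  [10] addr=0x17 blk=5 s=1: L1-HIT | VC [15, 7]
  [11] addr=0x1d blk=7 s=1: VC-HIT | VC [15, 5]
  [12] addr=0x17 blk=5 s=1: VC-HIT | VC [15, 7]
  [13] addr=0x1d blk=7 s=1: VC-HIT | VC [15, 5]
  [14] addr=0x1f blk=7 s=1: L1-HIT | VC [15, 5]

MISSES = 3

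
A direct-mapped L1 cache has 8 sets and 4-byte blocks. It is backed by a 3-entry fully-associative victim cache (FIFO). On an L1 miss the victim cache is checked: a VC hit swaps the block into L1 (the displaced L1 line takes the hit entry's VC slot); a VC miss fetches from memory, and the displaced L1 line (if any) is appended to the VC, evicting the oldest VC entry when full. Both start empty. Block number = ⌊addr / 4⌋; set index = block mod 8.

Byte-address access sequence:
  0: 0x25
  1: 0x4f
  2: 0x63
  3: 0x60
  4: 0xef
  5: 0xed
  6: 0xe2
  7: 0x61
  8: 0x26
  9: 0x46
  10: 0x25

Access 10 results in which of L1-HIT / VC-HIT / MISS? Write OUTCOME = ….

  [0] addr=0x25 blk=9 s=1: MISS | VC []
  [1] addr=0x4f blk=19 s=3: MISS | VC []
  [2] addr=0x63 blk=24 s=0: MISS | VC []
  [3] addr=0x60 blk=24 s=0: L1-HIT | VC []
  [4] addr=0xef blk=59 s=3: MISS | VC [19]
  [5] addr=0xed blk=59 s=3: L1-HIT | VC [19]
  [6] addr=0xe2 blk=56 s=0: MISS | VC [19, 24]
  [7] addr=0x61 blk=24 s=0: VC-HIT | VC [19, 56]
  [8] addr=0x26 blk=9 s=1: L1-HIT | VC [19, 56]
  [9] addr=0x46 blk=17 s=1: MISS | VC [19, 56, 9]
  [10] addr=0x25 blk=9 s=1: VC-HIT | VC [19, 56, 17]

OUTCOME = VC-HIT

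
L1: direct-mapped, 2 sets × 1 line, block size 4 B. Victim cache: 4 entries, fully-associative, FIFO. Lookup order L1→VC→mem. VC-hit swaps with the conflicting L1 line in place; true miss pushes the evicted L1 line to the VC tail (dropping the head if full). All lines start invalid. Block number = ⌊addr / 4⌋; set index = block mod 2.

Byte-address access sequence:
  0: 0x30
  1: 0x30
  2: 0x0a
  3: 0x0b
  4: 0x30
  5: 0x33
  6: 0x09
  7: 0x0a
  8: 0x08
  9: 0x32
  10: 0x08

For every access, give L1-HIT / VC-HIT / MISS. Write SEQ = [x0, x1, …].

SEQ = [MISS, L1-HIT, MISS, L1-HIT, VC-HIT, L1-HIT, VC-HIT, L1-HIT, L1-HIT, VC-HIT, VC-HIT]

0: 0x30 (blk 12, set 0) → MISS  vc=[]
1: 0x30 (blk 12, set 0) → L1-HIT  vc=[]
2: 0xa (blk 2, set 0) → MISS  vc=[12]
3: 0xb (blk 2, set 0) → L1-HIT  vc=[12]
4: 0x30 (blk 12, set 0) → VC-HIT  vc=[2]
5: 0x33 (blk 12, set 0) → L1-HIT  vc=[2]
6: 0x9 (blk 2, set 0) → VC-HIT  vc=[12]
7: 0xa (blk 2, set 0) → L1-HIT  vc=[12]
8: 0x8 (blk 2, set 0) → L1-HIT  vc=[12]
9: 0x32 (blk 12, set 0) → VC-HIT  vc=[2]
10: 0x8 (blk 2, set 0) → VC-HIT  vc=[12]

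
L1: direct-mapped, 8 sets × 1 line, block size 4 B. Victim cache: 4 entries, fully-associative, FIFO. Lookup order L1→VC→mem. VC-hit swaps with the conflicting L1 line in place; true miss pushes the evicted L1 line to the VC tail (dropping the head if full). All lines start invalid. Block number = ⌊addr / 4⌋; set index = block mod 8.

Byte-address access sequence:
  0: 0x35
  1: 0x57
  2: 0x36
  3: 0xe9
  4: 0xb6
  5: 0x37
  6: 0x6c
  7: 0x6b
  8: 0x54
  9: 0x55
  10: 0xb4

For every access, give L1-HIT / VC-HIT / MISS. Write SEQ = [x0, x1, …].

0: 0x35 (blk 13, set 5) → MISS  vc=[]
1: 0x57 (blk 21, set 5) → MISS  vc=[13]
2: 0x36 (blk 13, set 5) → VC-HIT  vc=[21]
3: 0xe9 (blk 58, set 2) → MISS  vc=[21]
4: 0xb6 (blk 45, set 5) → MISS  vc=[21, 13]
5: 0x37 (blk 13, set 5) → VC-HIT  vc=[21, 45]
6: 0x6c (blk 27, set 3) → MISS  vc=[21, 45]
7: 0x6b (blk 26, set 2) → MISS  vc=[21, 45, 58]
8: 0x54 (blk 21, set 5) → VC-HIT  vc=[13, 45, 58]
9: 0x55 (blk 21, set 5) → L1-HIT  vc=[13, 45, 58]
10: 0xb4 (blk 45, set 5) → VC-HIT  vc=[13, 21, 58]

SEQ = [MISS, MISS, VC-HIT, MISS, MISS, VC-HIT, MISS, MISS, VC-HIT, L1-HIT, VC-HIT]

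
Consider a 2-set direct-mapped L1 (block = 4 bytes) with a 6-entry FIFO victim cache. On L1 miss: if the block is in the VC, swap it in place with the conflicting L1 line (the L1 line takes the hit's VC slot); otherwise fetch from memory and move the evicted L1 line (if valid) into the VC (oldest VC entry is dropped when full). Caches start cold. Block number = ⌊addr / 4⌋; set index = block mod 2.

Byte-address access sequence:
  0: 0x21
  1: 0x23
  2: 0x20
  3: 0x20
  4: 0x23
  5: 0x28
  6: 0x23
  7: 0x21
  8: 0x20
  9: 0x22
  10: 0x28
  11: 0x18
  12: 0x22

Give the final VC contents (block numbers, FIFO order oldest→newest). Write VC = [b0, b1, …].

VC = [6, 10]

  [0] addr=0x21 blk=8 s=0: MISS | VC []
  [1] addr=0x23 blk=8 s=0: L1-HIT | VC []
  [2] addr=0x20 blk=8 s=0: L1-HIT | VC []
  [3] addr=0x20 blk=8 s=0: L1-HIT | VC []
  [4] addr=0x23 blk=8 s=0: L1-HIT | VC []
  [5] addr=0x28 blk=10 s=0: MISS | VC [8]
  [6] addr=0x23 blk=8 s=0: VC-HIT | VC [10]
  [7] addr=0x21 blk=8 s=0: L1-HIT | VC [10]
  [8] addr=0x20 blk=8 s=0: L1-HIT | VC [10]
  [9] addr=0x22 blk=8 s=0: L1-HIT | VC [10]
  [10] addr=0x28 blk=10 s=0: VC-HIT | VC [8]
  [11] addr=0x18 blk=6 s=0: MISS | VC [8, 10]
  [12] addr=0x22 blk=8 s=0: VC-HIT | VC [6, 10]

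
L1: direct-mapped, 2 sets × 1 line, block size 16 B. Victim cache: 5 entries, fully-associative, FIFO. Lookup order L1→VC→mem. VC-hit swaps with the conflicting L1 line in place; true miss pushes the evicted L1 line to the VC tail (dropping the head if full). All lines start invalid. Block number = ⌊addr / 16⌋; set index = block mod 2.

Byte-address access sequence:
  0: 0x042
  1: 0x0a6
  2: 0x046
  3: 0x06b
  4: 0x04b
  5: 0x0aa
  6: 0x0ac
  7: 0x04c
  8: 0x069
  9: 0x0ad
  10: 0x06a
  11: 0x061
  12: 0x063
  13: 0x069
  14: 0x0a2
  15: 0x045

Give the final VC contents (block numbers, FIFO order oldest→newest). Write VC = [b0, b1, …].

0: 0x42 (blk 4, set 0) → MISS  vc=[]
1: 0xa6 (blk 10, set 0) → MISS  vc=[4]
2: 0x46 (blk 4, set 0) → VC-HIT  vc=[10]
3: 0x6b (blk 6, set 0) → MISS  vc=[10, 4]
4: 0x4b (blk 4, set 0) → VC-HIT  vc=[10, 6]
5: 0xaa (blk 10, set 0) → VC-HIT  vc=[4, 6]
6: 0xac (blk 10, set 0) → L1-HIT  vc=[4, 6]
7: 0x4c (blk 4, set 0) → VC-HIT  vc=[10, 6]
8: 0x69 (blk 6, set 0) → VC-HIT  vc=[10, 4]
9: 0xad (blk 10, set 0) → VC-HIT  vc=[6, 4]
10: 0x6a (blk 6, set 0) → VC-HIT  vc=[10, 4]
11: 0x61 (blk 6, set 0) → L1-HIT  vc=[10, 4]
12: 0x63 (blk 6, set 0) → L1-HIT  vc=[10, 4]
13: 0x69 (blk 6, set 0) → L1-HIT  vc=[10, 4]
14: 0xa2 (blk 10, set 0) → VC-HIT  vc=[6, 4]
15: 0x45 (blk 4, set 0) → VC-HIT  vc=[6, 10]

VC = [6, 10]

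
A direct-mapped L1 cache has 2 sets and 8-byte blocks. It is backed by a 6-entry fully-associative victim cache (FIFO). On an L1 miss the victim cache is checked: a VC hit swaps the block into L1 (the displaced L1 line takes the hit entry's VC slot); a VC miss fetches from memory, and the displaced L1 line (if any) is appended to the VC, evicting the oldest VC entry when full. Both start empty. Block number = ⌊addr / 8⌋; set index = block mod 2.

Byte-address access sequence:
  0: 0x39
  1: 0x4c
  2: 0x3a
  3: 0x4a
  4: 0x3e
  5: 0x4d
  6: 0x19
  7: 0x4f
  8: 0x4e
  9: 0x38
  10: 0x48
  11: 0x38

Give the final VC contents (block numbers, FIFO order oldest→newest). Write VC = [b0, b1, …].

VC = [9, 3]

  [0] addr=0x39 blk=7 s=1: MISS | VC []
  [1] addr=0x4c blk=9 s=1: MISS | VC [7]
  [2] addr=0x3a blk=7 s=1: VC-HIT | VC [9]
  [3] addr=0x4a blk=9 s=1: VC-HIT | VC [7]
  [4] addr=0x3e blk=7 s=1: VC-HIT | VC [9]
  [5] addr=0x4d blk=9 s=1: VC-HIT | VC [7]
  [6] addr=0x19 blk=3 s=1: MISS | VC [7, 9]
  [7] addr=0x4f blk=9 s=1: VC-HIT | VC [7, 3]
  [8] addr=0x4e blk=9 s=1: L1-HIT | VC [7, 3]
  [9] addr=0x38 blk=7 s=1: VC-HIT | VC [9, 3]
  [10] addr=0x48 blk=9 s=1: VC-HIT | VC [7, 3]
  [11] addr=0x38 blk=7 s=1: VC-HIT | VC [9, 3]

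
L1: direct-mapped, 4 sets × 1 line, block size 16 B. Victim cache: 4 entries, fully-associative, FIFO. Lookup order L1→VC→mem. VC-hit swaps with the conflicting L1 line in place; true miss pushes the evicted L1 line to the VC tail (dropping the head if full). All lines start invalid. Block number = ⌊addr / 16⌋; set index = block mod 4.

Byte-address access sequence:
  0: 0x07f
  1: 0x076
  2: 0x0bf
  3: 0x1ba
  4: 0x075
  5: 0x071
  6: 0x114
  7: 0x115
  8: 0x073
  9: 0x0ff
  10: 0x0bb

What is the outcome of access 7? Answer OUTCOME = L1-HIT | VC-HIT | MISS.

#0 0x7f→b7/s3 MISS; vc=[]
#1 0x76→b7/s3 L1-HIT; vc=[]
#2 0xbf→b11/s3 MISS; vc=[7]
#3 0x1ba→b27/s3 MISS; vc=[7,11]
#4 0x75→b7/s3 VC-HIT; vc=[27,11]
#5 0x71→b7/s3 L1-HIT; vc=[27,11]
#6 0x114→b17/s1 MISS; vc=[27,11]
#7 0x115→b17/s1 L1-HIT; vc=[27,11]
#8 0x73→b7/s3 L1-HIT; vc=[27,11]
#9 0xff→b15/s3 MISS; vc=[27,11,7]
#10 0xbb→b11/s3 VC-HIT; vc=[27,15,7]

OUTCOME = L1-HIT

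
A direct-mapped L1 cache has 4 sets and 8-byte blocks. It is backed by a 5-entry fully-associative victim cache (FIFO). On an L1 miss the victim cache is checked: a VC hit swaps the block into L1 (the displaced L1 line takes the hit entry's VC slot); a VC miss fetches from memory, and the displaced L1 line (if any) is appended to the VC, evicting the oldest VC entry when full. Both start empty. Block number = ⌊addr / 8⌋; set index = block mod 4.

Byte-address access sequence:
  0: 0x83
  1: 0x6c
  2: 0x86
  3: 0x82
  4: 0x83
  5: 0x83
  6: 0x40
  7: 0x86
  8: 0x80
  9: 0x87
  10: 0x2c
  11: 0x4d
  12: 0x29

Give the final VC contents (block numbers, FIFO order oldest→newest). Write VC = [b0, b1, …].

VC = [8, 13, 9]

  [0] addr=0x83 blk=16 s=0: MISS | VC []
  [1] addr=0x6c blk=13 s=1: MISS | VC []
  [2] addr=0x86 blk=16 s=0: L1-HIT | VC []
  [3] addr=0x82 blk=16 s=0: L1-HIT | VC []
  [4] addr=0x83 blk=16 s=0: L1-HIT | VC []
  [5] addr=0x83 blk=16 s=0: L1-HIT | VC []
  [6] addr=0x40 blk=8 s=0: MISS | VC [16]
  [7] addr=0x86 blk=16 s=0: VC-HIT | VC [8]
  [8] addr=0x80 blk=16 s=0: L1-HIT | VC [8]
  [9] addr=0x87 blk=16 s=0: L1-HIT | VC [8]
  [10] addr=0x2c blk=5 s=1: MISS | VC [8, 13]
  [11] addr=0x4d blk=9 s=1: MISS | VC [8, 13, 5]
  [12] addr=0x29 blk=5 s=1: VC-HIT | VC [8, 13, 9]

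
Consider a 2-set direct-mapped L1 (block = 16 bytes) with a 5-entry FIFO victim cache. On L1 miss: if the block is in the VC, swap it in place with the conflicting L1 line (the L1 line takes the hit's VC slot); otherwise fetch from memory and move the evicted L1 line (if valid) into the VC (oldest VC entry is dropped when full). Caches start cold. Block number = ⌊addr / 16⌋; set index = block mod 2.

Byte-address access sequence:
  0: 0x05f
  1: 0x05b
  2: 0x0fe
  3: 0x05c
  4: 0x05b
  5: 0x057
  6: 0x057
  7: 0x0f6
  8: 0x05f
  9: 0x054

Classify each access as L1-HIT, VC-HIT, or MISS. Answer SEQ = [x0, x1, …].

SEQ = [MISS, L1-HIT, MISS, VC-HIT, L1-HIT, L1-HIT, L1-HIT, VC-HIT, VC-HIT, L1-HIT]

#0 0x5f→b5/s1 MISS; vc=[]
#1 0x5b→b5/s1 L1-HIT; vc=[]
#2 0xfe→b15/s1 MISS; vc=[5]
#3 0x5c→b5/s1 VC-HIT; vc=[15]
#4 0x5b→b5/s1 L1-HIT; vc=[15]
#5 0x57→b5/s1 L1-HIT; vc=[15]
#6 0x57→b5/s1 L1-HIT; vc=[15]
#7 0xf6→b15/s1 VC-HIT; vc=[5]
#8 0x5f→b5/s1 VC-HIT; vc=[15]
#9 0x54→b5/s1 L1-HIT; vc=[15]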